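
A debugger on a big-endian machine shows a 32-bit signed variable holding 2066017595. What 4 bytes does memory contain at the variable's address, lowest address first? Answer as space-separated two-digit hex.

7B 24 ED 3B

2066017595 in hexadecimal, padded to 32 bits, is 0x7B24ED3B.
Split into bytes (most-significant first): 7B 24 ED 3B.
Big-endian stores the most-significant byte at the lowest address.
So the memory order matches the most-significant-first order: 7B 24 ED 3B.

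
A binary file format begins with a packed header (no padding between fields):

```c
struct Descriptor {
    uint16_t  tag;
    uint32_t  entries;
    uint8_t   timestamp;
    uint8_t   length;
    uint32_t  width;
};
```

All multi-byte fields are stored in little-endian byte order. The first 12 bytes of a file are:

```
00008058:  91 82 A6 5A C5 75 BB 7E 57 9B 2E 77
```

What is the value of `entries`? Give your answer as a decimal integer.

`entries` follows `tag` (2 bytes), so it starts at byte offset 2 and occupies 4 bytes.
Bytes at offsets 2..5: A6 5A C5 75.
Little-endian: lowest address holds the least-significant byte.
Reassemble most-significant byte first: 75 C5 5A A6 → 0x75C55AA6.
0x75C55AA6 = 1975868070.

1975868070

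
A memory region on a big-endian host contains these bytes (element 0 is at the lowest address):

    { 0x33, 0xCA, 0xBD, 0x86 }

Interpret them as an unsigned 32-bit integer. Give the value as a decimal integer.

In big-endian order the high byte comes first in memory.
The bytes are already most-significant first: 0x33CABD86.
0x33CABD86 = 868924806.

868924806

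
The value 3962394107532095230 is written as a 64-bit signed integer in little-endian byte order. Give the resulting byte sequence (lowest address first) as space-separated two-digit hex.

3962394107532095230 in hexadecimal, padded to 64 bits, is 0x36FD4072778D2EFE.
Split into bytes (most-significant first): 36 FD 40 72 77 8D 2E FE.
Little-endian stores the least-significant byte at the lowest address.
So at ascending addresses the bytes are FE 2E 8D 77 72 40 FD 36.

FE 2E 8D 77 72 40 FD 36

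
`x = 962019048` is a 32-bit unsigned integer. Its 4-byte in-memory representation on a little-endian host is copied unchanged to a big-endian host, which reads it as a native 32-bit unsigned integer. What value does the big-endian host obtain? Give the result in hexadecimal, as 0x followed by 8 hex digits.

962019048 in 32-bit hexadecimal is 0x39573EE8.
Stored little-endian, the bytes at ascending addresses are E8 3E 57 39.
Read back as big-endian, the last byte is least significant, giving 0xE83E5739.

0xE83E5739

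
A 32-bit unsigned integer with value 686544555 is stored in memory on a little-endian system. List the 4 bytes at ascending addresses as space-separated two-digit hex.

686544555 in hexadecimal, padded to 32 bits, is 0x28EBD6AB.
Split into bytes (most-significant first): 28 EB D6 AB.
In little-endian order the low byte comes first in memory.
So at ascending addresses the bytes are AB D6 EB 28.

AB D6 EB 28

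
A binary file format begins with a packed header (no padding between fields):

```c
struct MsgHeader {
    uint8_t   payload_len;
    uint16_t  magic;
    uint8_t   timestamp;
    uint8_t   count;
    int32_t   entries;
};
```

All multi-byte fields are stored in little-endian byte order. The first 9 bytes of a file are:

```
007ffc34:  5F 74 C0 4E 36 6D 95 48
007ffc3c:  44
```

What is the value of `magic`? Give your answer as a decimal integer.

`magic` follows `payload_len` (1 byte), so it starts at byte offset 1 and occupies 2 bytes.
Bytes at offsets 1..2: 74 C0.
In little-endian order the low byte comes first in memory.
Reassemble most-significant byte first: C0 74 → 0xC074.
0xC074 = 49268.

49268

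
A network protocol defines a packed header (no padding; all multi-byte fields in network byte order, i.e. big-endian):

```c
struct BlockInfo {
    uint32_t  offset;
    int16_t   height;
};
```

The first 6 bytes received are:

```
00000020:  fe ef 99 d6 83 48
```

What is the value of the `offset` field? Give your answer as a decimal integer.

`offset` is the first field, at byte offset 0, occupying 4 bytes.
Bytes at offsets 0..3: FE EF 99 D6.
In big-endian order the high byte comes first in memory.
The bytes are already most-significant first: 0xFEEF99D6.
0xFEEF99D6 = 4277115350.

4277115350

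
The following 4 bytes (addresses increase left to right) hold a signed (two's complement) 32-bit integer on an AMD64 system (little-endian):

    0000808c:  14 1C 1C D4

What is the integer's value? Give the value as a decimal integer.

In little-endian order the low byte comes first in memory.
Reassemble most-significant byte first: D4 1C 1C 14 → 0xD41C1C14.
Top bit is set, so as a signed 32-bit value this is 0xD41C1C14 − 2^32 = -736355308.

-736355308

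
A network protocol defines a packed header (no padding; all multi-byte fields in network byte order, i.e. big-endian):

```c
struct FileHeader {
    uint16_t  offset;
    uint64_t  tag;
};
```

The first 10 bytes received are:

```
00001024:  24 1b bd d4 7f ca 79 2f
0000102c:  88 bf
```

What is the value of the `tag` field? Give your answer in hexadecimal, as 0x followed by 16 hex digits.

`tag` follows `offset` (2 bytes), so it starts at byte offset 2 and occupies 8 bytes.
Bytes at offsets 2..9: BD D4 7F CA 79 2F 88 BF.
In big-endian order the high byte comes first in memory.
The bytes are already most-significant first: 0xBDD47FCA792F88BF.

0xBDD47FCA792F88BF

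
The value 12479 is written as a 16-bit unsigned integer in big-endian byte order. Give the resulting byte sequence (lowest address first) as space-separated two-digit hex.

30 BF

12479 in hexadecimal, padded to 16 bits, is 0x30BF.
Split into bytes (most-significant first): 30 BF.
Big-endian stores the most-significant byte at the lowest address.
So the memory order matches the most-significant-first order: 30 BF.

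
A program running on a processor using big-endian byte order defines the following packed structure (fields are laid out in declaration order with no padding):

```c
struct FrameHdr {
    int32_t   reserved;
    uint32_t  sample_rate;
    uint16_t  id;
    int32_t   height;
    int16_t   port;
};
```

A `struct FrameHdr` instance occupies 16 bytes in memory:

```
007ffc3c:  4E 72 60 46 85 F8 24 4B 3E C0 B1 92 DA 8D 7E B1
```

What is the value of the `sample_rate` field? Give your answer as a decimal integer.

2247631947

`sample_rate` follows `reserved` (4 bytes), so it starts at byte offset 4 and occupies 4 bytes.
Bytes at offsets 4..7: 85 F8 24 4B.
Big-endian stores the most-significant byte at the lowest address.
The bytes are already most-significant first: 0x85F8244B.
0x85F8244B = 2247631947.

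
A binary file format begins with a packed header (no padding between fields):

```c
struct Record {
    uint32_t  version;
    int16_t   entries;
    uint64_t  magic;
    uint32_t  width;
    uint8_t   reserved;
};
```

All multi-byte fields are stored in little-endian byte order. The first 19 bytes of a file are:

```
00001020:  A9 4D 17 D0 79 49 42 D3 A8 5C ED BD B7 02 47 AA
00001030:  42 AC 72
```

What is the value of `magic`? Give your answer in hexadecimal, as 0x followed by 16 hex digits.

0x02B7BDED5CA8D342

`magic` follows `version` (4 B), `entries` (2 B), so it starts at offset 4 + 2 = 6 and occupies 8 bytes.
Bytes at offsets 6..13: 42 D3 A8 5C ED BD B7 02.
In little-endian order the low byte comes first in memory.
Reassemble most-significant byte first: 02 B7 BD ED 5C A8 D3 42 → 0x02B7BDED5CA8D342.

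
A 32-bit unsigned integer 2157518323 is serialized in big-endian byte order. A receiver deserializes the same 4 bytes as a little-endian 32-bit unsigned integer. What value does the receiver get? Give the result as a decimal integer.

2157518323 in 32-bit hexadecimal is 0x80991DF3.
Stored big-endian, the bytes at ascending addresses are 80 99 1D F3.
Read back as little-endian, the first byte is least significant, giving 0xF31D9980.
0xF31D9980 = 4078803328.

4078803328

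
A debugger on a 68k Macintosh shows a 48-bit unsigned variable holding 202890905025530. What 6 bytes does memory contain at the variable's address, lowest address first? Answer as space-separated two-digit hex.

202890905025530 in hexadecimal, padded to 48 bits, is 0xB88738527BFA.
Split into bytes (most-significant first): B8 87 38 52 7B FA.
In big-endian order the high byte comes first in memory.
So the memory order matches the most-significant-first order: B8 87 38 52 7B FA.

B8 87 38 52 7B FA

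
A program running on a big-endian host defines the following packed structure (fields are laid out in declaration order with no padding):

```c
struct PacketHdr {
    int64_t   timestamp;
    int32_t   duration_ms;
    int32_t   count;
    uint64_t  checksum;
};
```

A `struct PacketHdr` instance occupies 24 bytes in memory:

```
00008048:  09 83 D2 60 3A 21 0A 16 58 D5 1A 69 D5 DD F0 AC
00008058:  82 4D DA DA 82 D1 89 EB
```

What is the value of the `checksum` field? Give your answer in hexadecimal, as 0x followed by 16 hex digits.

0x824DDADA82D189EB

`checksum` follows `timestamp` (8 B), `duration_ms` (4 B), `count` (4 B), so it starts at offset 8 + 4 + 4 = 16 and occupies 8 bytes.
Bytes at offsets 16..23: 82 4D DA DA 82 D1 89 EB.
In big-endian order the high byte comes first in memory.
The bytes are already most-significant first: 0x824DDADA82D189EB.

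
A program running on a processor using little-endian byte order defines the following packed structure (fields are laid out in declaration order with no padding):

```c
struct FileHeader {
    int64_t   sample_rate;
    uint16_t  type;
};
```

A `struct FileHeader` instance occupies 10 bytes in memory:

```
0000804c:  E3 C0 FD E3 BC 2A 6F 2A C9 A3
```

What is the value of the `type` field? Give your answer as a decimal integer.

41929

`type` follows `sample_rate` (8 bytes), so it starts at byte offset 8 and occupies 2 bytes.
Bytes at offsets 8..9: C9 A3.
Little-endian stores the least-significant byte at the lowest address.
Reassemble most-significant byte first: A3 C9 → 0xA3C9.
0xA3C9 = 41929.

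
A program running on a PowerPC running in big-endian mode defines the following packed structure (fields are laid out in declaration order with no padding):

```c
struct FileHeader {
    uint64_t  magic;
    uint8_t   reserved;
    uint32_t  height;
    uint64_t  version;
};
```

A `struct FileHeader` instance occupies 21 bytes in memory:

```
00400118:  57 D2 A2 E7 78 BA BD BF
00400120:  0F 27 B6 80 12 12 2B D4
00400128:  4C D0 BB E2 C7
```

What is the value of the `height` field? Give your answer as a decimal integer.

`height` follows `magic` (8 B), `reserved` (1 B), so it starts at offset 8 + 1 = 9 and occupies 4 bytes.
Bytes at offsets 9..12: 27 B6 80 12.
In big-endian order the high byte comes first in memory.
The bytes are already most-significant first: 0x27B68012.
0x27B68012 = 666271762.

666271762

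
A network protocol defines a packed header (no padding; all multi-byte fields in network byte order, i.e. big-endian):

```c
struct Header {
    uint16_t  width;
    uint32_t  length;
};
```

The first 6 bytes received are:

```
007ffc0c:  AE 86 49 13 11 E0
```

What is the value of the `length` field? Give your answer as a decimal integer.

`length` follows `width` (2 bytes), so it starts at byte offset 2 and occupies 4 bytes.
Bytes at offsets 2..5: 49 13 11 E0.
In big-endian order the high byte comes first in memory.
The bytes are already most-significant first: 0x491311E0.
0x491311E0 = 1225986528.

1225986528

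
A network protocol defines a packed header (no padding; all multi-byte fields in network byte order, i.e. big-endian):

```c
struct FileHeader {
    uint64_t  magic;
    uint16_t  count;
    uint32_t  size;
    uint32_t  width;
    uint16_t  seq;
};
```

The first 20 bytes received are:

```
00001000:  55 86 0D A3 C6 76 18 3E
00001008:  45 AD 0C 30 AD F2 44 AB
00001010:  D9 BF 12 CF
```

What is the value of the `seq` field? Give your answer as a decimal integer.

`seq` follows `magic` (8 B), `count` (2 B), `size` (4 B), `width` (4 B), so it starts at offset 8 + 2 + 4 + 4 = 18 and occupies 2 bytes.
Bytes at offsets 18..19: 12 CF.
In big-endian order the high byte comes first in memory.
The bytes are already most-significant first: 0x12CF.
0x12CF = 4815.

4815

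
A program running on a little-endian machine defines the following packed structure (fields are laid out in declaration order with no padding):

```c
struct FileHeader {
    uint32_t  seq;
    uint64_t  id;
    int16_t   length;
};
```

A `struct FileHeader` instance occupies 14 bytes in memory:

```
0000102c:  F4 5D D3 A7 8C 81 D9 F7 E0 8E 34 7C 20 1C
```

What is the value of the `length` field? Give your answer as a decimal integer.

7200

`length` follows `seq` (4 B), `id` (8 B), so it starts at offset 4 + 8 = 12 and occupies 2 bytes.
Bytes at offsets 12..13: 20 1C.
Little-endian stores the least-significant byte at the lowest address.
Reassemble most-significant byte first: 1C 20 → 0x1C20.
0x1C20 = 7200.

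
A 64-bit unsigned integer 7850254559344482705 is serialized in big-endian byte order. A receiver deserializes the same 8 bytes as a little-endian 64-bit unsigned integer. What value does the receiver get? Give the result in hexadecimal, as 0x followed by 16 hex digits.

7850254559344482705 in 64-bit hexadecimal is 0x6CF1B4EDE61E5991.
Stored big-endian, the bytes at ascending addresses are 6C F1 B4 ED E6 1E 59 91.
Read back as little-endian, the first byte is least significant, giving 0x91591EE6EDB4F16C.

0x91591EE6EDB4F16C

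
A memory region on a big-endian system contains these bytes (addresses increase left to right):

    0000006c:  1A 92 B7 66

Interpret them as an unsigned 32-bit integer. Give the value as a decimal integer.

In big-endian order the high byte comes first in memory.
The bytes are already most-significant first: 0x1A92B766.
0x1A92B766 = 445822822.

445822822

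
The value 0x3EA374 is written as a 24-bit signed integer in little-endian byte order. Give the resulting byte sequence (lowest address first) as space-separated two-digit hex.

74 A3 3E

Split into bytes (most-significant first): 3E A3 74.
In little-endian order the low byte comes first in memory.
So at ascending addresses the bytes are 74 A3 3E.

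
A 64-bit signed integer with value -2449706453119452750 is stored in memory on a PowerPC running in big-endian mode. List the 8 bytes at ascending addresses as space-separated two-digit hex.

Two's complement of -2449706453119452750 in 64 bits: 2449706453119452750 = 0x21FF1B0A3E2AC64E; invert → 0xDE00E4F5C1D539B1; add 1 → 0xDE00E4F5C1D539B2.
Split into bytes (most-significant first): DE 00 E4 F5 C1 D5 39 B2.
Big-endian stores the most-significant byte at the lowest address.
So the memory order matches the most-significant-first order: DE 00 E4 F5 C1 D5 39 B2.

DE 00 E4 F5 C1 D5 39 B2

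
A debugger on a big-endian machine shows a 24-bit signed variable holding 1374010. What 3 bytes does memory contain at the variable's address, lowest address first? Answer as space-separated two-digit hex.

14 F7 3A

1374010 in hexadecimal, padded to 24 bits, is 0x14F73A.
Split into bytes (most-significant first): 14 F7 3A.
Big-endian: lowest address holds the most-significant byte.
So the memory order matches the most-significant-first order: 14 F7 3A.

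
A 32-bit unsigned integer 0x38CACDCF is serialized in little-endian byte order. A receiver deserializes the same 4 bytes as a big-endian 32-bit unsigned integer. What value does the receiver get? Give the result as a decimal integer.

Stored little-endian, the bytes at ascending addresses are CF CD CA 38.
Read back as big-endian, the last byte is least significant, giving 0xCFCDCA38.
0xCFCDCA38 = 3486370360.

3486370360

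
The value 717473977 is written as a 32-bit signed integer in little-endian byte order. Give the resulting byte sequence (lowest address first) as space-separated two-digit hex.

B9 C8 C3 2A

717473977 in hexadecimal, padded to 32 bits, is 0x2AC3C8B9.
Split into bytes (most-significant first): 2A C3 C8 B9.
Little-endian stores the least-significant byte at the lowest address.
So at ascending addresses the bytes are B9 C8 C3 2A.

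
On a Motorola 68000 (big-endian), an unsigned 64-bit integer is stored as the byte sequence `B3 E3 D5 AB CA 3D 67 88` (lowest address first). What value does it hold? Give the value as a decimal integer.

Big-endian stores the most-significant byte at the lowest address.
The bytes are already most-significant first: 0xB3E3D5ABCA3D6788.
0xB3E3D5ABCA3D6788 = 12962439086311565192.

12962439086311565192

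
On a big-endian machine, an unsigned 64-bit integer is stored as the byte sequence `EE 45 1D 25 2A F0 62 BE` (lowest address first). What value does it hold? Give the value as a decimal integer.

17169161199891276478

In big-endian order the high byte comes first in memory.
The bytes are already most-significant first: 0xEE451D252AF062BE.
0xEE451D252AF062BE = 17169161199891276478.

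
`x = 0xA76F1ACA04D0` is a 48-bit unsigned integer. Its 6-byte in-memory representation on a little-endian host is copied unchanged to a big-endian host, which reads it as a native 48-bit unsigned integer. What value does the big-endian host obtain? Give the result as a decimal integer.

228718989176743

Stored little-endian, the bytes at ascending addresses are D0 04 CA 1A 6F A7.
Read back as big-endian, the last byte is least significant, giving 0xD004CA1A6FA7.
0xD004CA1A6FA7 = 228718989176743.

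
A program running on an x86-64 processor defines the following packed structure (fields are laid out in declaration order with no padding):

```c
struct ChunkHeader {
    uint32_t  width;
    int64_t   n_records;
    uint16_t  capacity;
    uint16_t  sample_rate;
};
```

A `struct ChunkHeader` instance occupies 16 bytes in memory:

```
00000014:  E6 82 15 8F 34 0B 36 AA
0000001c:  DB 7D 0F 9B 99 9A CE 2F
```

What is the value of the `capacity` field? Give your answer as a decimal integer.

39577

`capacity` follows `width` (4 B), `n_records` (8 B), so it starts at offset 4 + 8 = 12 and occupies 2 bytes.
Bytes at offsets 12..13: 99 9A.
In little-endian order the low byte comes first in memory.
Reassemble most-significant byte first: 9A 99 → 0x9A99.
0x9A99 = 39577.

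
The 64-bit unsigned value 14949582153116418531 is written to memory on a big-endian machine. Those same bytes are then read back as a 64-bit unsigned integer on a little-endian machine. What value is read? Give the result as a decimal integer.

14949582153116418531 in 64-bit hexadecimal is 0xCF7795C3110601E3.
Stored big-endian, the bytes at ascending addresses are CF 77 95 C3 11 06 01 E3.
Read back as little-endian, the first byte is least significant, giving 0xE3010611C39577CF.
0xE3010611C39577CF = 16357361994951915471.

16357361994951915471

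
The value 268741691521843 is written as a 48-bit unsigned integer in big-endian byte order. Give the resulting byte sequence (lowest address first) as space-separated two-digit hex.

268741691521843 in hexadecimal, padded to 48 bits, is 0xF46B4D0F3B33.
Split into bytes (most-significant first): F4 6B 4D 0F 3B 33.
Big-endian stores the most-significant byte at the lowest address.
So the memory order matches the most-significant-first order: F4 6B 4D 0F 3B 33.

F4 6B 4D 0F 3B 33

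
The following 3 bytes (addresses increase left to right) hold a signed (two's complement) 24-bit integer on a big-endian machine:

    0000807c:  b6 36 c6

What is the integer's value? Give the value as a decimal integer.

Big-endian: lowest address holds the most-significant byte.
The bytes are already most-significant first: 0xB636C6.
Top bit is set, so as a signed 24-bit value this is 0xB636C6 − 2^24 = -4835642.

-4835642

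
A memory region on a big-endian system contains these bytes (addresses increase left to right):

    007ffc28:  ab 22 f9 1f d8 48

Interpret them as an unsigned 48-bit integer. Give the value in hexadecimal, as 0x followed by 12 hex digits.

0xAB22F91FD848

Big-endian: lowest address holds the most-significant byte.
The bytes are already most-significant first: 0xAB22F91FD848.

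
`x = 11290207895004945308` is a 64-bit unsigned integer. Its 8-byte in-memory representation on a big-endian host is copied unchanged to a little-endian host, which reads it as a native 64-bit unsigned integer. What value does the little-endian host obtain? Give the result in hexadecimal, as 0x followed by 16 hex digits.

0x9C9B142E43E0AE9C

11290207895004945308 in 64-bit hexadecimal is 0x9CAEE0432E149B9C.
Stored big-endian, the bytes at ascending addresses are 9C AE E0 43 2E 14 9B 9C.
Read back as little-endian, the first byte is least significant, giving 0x9C9B142E43E0AE9C.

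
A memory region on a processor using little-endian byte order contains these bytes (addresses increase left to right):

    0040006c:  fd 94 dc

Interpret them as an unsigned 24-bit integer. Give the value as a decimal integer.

14456061

Little-endian: lowest address holds the least-significant byte.
Reassemble most-significant byte first: DC 94 FD → 0xDC94FD.
0xDC94FD = 14456061.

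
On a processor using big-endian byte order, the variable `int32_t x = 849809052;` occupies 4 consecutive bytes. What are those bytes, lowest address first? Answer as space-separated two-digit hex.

849809052 in hexadecimal, padded to 32 bits, is 0x32A70E9C.
Split into bytes (most-significant first): 32 A7 0E 9C.
Big-endian stores the most-significant byte at the lowest address.
So the memory order matches the most-significant-first order: 32 A7 0E 9C.

32 A7 0E 9C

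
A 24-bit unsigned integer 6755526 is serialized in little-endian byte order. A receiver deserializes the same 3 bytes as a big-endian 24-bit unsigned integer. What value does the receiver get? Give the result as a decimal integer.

6755526 in 24-bit hexadecimal is 0x6714C6.
Stored little-endian, the bytes at ascending addresses are C6 14 67.
Read back as big-endian, the last byte is least significant, giving 0xC61467.
0xC61467 = 12981351.

12981351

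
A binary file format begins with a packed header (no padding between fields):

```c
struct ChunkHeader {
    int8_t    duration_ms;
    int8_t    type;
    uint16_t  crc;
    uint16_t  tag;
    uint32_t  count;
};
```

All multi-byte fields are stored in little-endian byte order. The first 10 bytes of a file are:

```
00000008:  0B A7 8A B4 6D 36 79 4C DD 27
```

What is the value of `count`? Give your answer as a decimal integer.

`count` follows `duration_ms` (1 B), `type` (1 B), `crc` (2 B), `tag` (2 B), so it starts at offset 1 + 1 + 2 + 2 = 6 and occupies 4 bytes.
Bytes at offsets 6..9: 79 4C DD 27.
Little-endian: lowest address holds the least-significant byte.
Reassemble most-significant byte first: 27 DD 4C 79 → 0x27DD4C79.
0x27DD4C79 = 668814457.

668814457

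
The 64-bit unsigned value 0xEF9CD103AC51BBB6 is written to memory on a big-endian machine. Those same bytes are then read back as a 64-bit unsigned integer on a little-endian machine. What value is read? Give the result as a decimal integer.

13167207734788070639

Stored big-endian, the bytes at ascending addresses are EF 9C D1 03 AC 51 BB B6.
Read back as little-endian, the first byte is least significant, giving 0xB6BB51AC03D19CEF.
0xB6BB51AC03D19CEF = 13167207734788070639.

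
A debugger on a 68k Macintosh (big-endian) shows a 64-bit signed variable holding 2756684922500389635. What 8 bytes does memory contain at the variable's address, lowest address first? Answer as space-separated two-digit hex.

26 41 B6 54 DB 4F 9B 03

2756684922500389635 in hexadecimal, padded to 64 bits, is 0x2641B654DB4F9B03.
Split into bytes (most-significant first): 26 41 B6 54 DB 4F 9B 03.
In big-endian order the high byte comes first in memory.
So the memory order matches the most-significant-first order: 26 41 B6 54 DB 4F 9B 03.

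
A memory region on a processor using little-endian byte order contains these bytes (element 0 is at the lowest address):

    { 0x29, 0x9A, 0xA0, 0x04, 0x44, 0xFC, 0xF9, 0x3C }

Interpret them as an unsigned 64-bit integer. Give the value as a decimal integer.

4393820280542239273

Little-endian: lowest address holds the least-significant byte.
Reassemble most-significant byte first: 3C F9 FC 44 04 A0 9A 29 → 0x3CF9FC4404A09A29.
0x3CF9FC4404A09A29 = 4393820280542239273.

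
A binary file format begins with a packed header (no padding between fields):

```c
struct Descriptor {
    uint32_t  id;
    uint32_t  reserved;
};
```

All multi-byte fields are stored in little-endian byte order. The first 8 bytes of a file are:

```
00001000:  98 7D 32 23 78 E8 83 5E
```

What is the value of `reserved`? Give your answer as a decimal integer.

1585703032

`reserved` follows `id` (4 bytes), so it starts at byte offset 4 and occupies 4 bytes.
Bytes at offsets 4..7: 78 E8 83 5E.
Little-endian stores the least-significant byte at the lowest address.
Reassemble most-significant byte first: 5E 83 E8 78 → 0x5E83E878.
0x5E83E878 = 1585703032.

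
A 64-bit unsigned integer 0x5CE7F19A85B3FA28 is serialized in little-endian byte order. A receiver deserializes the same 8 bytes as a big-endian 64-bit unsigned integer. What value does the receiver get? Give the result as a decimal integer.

Stored little-endian, the bytes at ascending addresses are 28 FA B3 85 9A F1 E7 5C.
Read back as big-endian, the last byte is least significant, giving 0x28FAB3859AF1E75C.
0x28FAB3859AF1E75C = 2952869892106348380.

2952869892106348380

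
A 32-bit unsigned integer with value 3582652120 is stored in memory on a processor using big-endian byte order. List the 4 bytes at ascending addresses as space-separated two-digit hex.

3582652120 in hexadecimal, padded to 32 bits, is 0xD58AEED8.
Split into bytes (most-significant first): D5 8A EE D8.
In big-endian order the high byte comes first in memory.
So the memory order matches the most-significant-first order: D5 8A EE D8.

D5 8A EE D8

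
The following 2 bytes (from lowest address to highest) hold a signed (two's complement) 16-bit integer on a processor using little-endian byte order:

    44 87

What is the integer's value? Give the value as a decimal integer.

Little-endian: lowest address holds the least-significant byte.
Reassemble most-significant byte first: 87 44 → 0x8744.
Top bit is set, so as a signed 16-bit value this is 0x8744 − 2^16 = -30908.

-30908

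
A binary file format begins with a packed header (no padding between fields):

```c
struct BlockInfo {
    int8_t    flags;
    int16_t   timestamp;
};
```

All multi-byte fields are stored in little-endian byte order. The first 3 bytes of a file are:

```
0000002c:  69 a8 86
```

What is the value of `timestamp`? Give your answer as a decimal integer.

`timestamp` follows `flags` (1 byte), so it starts at byte offset 1 and occupies 2 bytes.
Bytes at offsets 1..2: A8 86.
Little-endian: lowest address holds the least-significant byte.
Reassemble most-significant byte first: 86 A8 → 0x86A8.
Top bit is set, so as a signed 16-bit value this is 0x86A8 − 2^16 = -31064.

-31064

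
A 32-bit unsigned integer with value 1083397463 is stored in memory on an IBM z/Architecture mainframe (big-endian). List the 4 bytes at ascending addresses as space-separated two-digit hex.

40 93 55 57

1083397463 in hexadecimal, padded to 32 bits, is 0x40935557.
Split into bytes (most-significant first): 40 93 55 57.
Big-endian stores the most-significant byte at the lowest address.
So the memory order matches the most-significant-first order: 40 93 55 57.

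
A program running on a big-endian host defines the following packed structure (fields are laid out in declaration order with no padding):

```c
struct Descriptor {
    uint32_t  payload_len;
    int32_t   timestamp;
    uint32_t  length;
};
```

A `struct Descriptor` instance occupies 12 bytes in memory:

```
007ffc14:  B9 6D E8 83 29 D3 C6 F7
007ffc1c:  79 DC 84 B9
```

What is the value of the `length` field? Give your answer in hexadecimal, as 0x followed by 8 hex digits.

0x79DC84B9

`length` follows `payload_len` (4 B), `timestamp` (4 B), so it starts at offset 4 + 4 = 8 and occupies 4 bytes.
Bytes at offsets 8..11: 79 DC 84 B9.
Big-endian: lowest address holds the most-significant byte.
The bytes are already most-significant first: 0x79DC84B9.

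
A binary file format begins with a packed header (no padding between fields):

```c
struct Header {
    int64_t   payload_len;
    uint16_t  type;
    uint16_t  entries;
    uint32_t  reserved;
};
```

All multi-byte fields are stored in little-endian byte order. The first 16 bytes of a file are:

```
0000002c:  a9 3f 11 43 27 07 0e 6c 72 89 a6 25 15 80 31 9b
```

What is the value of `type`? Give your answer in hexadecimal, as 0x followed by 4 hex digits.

`type` follows `payload_len` (8 bytes), so it starts at byte offset 8 and occupies 2 bytes.
Bytes at offsets 8..9: 72 89.
Little-endian: lowest address holds the least-significant byte.
Reassemble most-significant byte first: 89 72 → 0x8972.

0x8972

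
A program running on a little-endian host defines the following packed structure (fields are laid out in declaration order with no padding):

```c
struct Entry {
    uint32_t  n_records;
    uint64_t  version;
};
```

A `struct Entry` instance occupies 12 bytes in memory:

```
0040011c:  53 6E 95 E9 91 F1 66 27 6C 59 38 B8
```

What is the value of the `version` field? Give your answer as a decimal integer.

13274458222726934929

`version` follows `n_records` (4 bytes), so it starts at byte offset 4 and occupies 8 bytes.
Bytes at offsets 4..11: 91 F1 66 27 6C 59 38 B8.
In little-endian order the low byte comes first in memory.
Reassemble most-significant byte first: B8 38 59 6C 27 66 F1 91 → 0xB838596C2766F191.
0xB838596C2766F191 = 13274458222726934929.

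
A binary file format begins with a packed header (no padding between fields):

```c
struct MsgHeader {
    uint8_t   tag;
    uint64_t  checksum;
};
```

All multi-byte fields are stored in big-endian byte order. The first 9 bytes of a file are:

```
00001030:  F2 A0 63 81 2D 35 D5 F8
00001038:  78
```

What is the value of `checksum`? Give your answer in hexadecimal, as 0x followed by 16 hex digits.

0xA063812D35D5F878

`checksum` follows `tag` (1 byte), so it starts at byte offset 1 and occupies 8 bytes.
Bytes at offsets 1..8: A0 63 81 2D 35 D5 F8 78.
Big-endian stores the most-significant byte at the lowest address.
The bytes are already most-significant first: 0xA063812D35D5F878.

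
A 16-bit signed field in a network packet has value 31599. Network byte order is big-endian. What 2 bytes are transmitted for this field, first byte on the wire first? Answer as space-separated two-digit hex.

7B 6F

31599 in hexadecimal, padded to 16 bits, is 0x7B6F.
Split into bytes (most-significant first): 7B 6F.
Big-endian stores the most-significant byte at the lowest address.
So the memory order matches the most-significant-first order: 7B 6F.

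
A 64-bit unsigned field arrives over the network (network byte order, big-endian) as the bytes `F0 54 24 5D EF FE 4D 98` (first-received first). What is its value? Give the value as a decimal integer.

17317506453023378840

Big-endian: lowest address holds the most-significant byte.
The bytes are already most-significant first: 0xF054245DEFFE4D98.
0xF054245DEFFE4D98 = 17317506453023378840.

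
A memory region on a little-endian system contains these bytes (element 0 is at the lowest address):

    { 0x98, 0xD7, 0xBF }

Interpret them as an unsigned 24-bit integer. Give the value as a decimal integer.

Little-endian stores the least-significant byte at the lowest address.
Reassemble most-significant byte first: BF D7 98 → 0xBFD798.
0xBFD798 = 12572568.

12572568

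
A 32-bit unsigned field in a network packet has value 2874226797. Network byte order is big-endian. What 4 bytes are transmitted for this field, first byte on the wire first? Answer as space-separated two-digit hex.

AB 51 38 6D

2874226797 in hexadecimal, padded to 32 bits, is 0xAB51386D.
Split into bytes (most-significant first): AB 51 38 6D.
Big-endian: lowest address holds the most-significant byte.
So the memory order matches the most-significant-first order: AB 51 38 6D.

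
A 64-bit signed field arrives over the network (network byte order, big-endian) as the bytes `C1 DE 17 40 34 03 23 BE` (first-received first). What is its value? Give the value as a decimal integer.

In big-endian order the high byte comes first in memory.
The bytes are already most-significant first: 0xC1DE1740340323BE.
Top bit is set, so as a signed 64-bit value this is 0xC1DE1740340323BE − 2^64 = -4477115415041727554.

-4477115415041727554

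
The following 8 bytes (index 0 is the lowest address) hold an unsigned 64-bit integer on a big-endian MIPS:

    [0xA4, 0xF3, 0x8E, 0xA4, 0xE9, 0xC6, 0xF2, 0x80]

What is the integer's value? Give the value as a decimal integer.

Big-endian: lowest address holds the most-significant byte.
The bytes are already most-significant first: 0xA4F38EA4E9C6F280.
0xA4F38EA4E9C6F280 = 11886000680508781184.

11886000680508781184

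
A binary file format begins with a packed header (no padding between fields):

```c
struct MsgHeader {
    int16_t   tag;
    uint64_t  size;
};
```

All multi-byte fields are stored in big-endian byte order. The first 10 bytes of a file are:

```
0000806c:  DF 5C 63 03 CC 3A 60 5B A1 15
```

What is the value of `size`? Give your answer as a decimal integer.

`size` follows `tag` (2 bytes), so it starts at byte offset 2 and occupies 8 bytes.
Bytes at offsets 2..9: 63 03 CC 3A 60 5B A1 15.
Big-endian stores the most-significant byte at the lowest address.
The bytes are already most-significant first: 0x6303CC3A605BA115.
0x6303CC3A605BA115 = 7134770785781784853.

7134770785781784853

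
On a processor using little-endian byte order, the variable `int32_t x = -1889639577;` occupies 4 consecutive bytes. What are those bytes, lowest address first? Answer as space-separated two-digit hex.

67 63 5E 8F

Two's complement of -1889639577 in 32 bits: 1889639577 = 0x70A19C99; invert → 0x8F5E6366; add 1 → 0x8F5E6367.
Split into bytes (most-significant first): 8F 5E 63 67.
In little-endian order the low byte comes first in memory.
So at ascending addresses the bytes are 67 63 5E 8F.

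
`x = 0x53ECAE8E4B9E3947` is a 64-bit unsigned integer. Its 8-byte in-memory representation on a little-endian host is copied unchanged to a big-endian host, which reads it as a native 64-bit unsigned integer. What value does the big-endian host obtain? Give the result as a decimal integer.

5132307297718955091

Stored little-endian, the bytes at ascending addresses are 47 39 9E 4B 8E AE EC 53.
Read back as big-endian, the last byte is least significant, giving 0x47399E4B8EAEEC53.
0x47399E4B8EAEEC53 = 5132307297718955091.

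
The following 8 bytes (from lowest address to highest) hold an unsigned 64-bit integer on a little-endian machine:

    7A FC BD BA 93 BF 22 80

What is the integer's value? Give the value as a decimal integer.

In little-endian order the low byte comes first in memory.
Reassemble most-significant byte first: 80 22 BF 93 BA BD FC 7A → 0x8022BF93BABDFC7A.
0x8022BF93BABDFC7A = 9233152827277048954.

9233152827277048954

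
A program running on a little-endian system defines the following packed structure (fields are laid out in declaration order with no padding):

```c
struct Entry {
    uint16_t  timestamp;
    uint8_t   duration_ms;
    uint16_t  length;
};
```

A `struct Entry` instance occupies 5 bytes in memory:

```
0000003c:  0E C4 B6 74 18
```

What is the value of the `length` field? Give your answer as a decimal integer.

`length` follows `timestamp` (2 B), `duration_ms` (1 B), so it starts at offset 2 + 1 = 3 and occupies 2 bytes.
Bytes at offsets 3..4: 74 18.
Little-endian stores the least-significant byte at the lowest address.
Reassemble most-significant byte first: 18 74 → 0x1874.
0x1874 = 6260.

6260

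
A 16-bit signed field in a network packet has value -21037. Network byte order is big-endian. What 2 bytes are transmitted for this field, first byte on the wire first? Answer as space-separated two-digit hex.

Two's complement of -21037 in 16 bits: 21037 = 0x522D; invert → 0xADD2; add 1 → 0xADD3.
Split into bytes (most-significant first): AD D3.
Big-endian: lowest address holds the most-significant byte.
So the memory order matches the most-significant-first order: AD D3.

AD D3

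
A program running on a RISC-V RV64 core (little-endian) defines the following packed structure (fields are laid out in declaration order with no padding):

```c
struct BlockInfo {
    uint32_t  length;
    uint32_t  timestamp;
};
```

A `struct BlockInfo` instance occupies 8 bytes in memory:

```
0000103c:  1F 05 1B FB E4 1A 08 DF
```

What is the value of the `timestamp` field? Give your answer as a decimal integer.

`timestamp` follows `length` (4 bytes), so it starts at byte offset 4 and occupies 4 bytes.
Bytes at offsets 4..7: E4 1A 08 DF.
Little-endian: lowest address holds the least-significant byte.
Reassemble most-significant byte first: DF 08 1A E4 → 0xDF081AE4.
0xDF081AE4 = 3741850340.

3741850340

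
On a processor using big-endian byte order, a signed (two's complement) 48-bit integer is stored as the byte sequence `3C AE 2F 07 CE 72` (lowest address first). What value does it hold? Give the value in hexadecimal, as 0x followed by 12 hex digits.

0x3CAE2F07CE72

In big-endian order the high byte comes first in memory.
The bytes are already most-significant first: 0x3CAE2F07CE72.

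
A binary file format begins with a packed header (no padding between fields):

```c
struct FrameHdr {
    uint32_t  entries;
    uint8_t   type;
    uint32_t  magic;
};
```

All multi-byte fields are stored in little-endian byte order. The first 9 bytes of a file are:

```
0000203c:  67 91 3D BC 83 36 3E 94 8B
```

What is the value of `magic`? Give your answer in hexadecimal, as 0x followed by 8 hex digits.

0x8B943E36

`magic` follows `entries` (4 B), `type` (1 B), so it starts at offset 4 + 1 = 5 and occupies 4 bytes.
Bytes at offsets 5..8: 36 3E 94 8B.
Little-endian stores the least-significant byte at the lowest address.
Reassemble most-significant byte first: 8B 94 3E 36 → 0x8B943E36.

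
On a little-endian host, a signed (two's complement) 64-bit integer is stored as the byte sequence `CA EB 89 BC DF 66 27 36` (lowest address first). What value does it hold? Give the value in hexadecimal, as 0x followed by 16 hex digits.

Little-endian stores the least-significant byte at the lowest address.
Reassemble most-significant byte first: 36 27 66 DF BC 89 EB CA → 0x362766DFBC89EBCA.

0x362766DFBC89EBCA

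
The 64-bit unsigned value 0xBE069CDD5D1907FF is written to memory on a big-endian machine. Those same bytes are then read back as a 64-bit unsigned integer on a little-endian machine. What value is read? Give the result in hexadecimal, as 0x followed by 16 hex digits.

0xFF07195DDD9C06BE

Stored big-endian, the bytes at ascending addresses are BE 06 9C DD 5D 19 07 FF.
Read back as little-endian, the first byte is least significant, giving 0xFF07195DDD9C06BE.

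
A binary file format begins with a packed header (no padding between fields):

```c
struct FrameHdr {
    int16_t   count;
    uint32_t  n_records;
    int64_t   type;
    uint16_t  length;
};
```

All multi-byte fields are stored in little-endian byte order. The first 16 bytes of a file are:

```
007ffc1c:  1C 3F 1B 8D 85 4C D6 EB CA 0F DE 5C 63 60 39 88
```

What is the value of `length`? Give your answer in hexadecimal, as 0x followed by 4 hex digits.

0x8839

`length` follows `count` (2 B), `n_records` (4 B), `type` (8 B), so it starts at offset 2 + 4 + 8 = 14 and occupies 2 bytes.
Bytes at offsets 14..15: 39 88.
Little-endian: lowest address holds the least-significant byte.
Reassemble most-significant byte first: 88 39 → 0x8839.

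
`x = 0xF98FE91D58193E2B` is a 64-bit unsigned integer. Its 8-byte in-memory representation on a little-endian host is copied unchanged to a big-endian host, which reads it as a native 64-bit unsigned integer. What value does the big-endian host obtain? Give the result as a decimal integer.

Stored little-endian, the bytes at ascending addresses are 2B 3E 19 58 1D E9 8F F9.
Read back as big-endian, the last byte is least significant, giving 0x2B3E19581DE98FF9.
0x2B3E19581DE98FF9 = 3115955858436624377.

3115955858436624377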